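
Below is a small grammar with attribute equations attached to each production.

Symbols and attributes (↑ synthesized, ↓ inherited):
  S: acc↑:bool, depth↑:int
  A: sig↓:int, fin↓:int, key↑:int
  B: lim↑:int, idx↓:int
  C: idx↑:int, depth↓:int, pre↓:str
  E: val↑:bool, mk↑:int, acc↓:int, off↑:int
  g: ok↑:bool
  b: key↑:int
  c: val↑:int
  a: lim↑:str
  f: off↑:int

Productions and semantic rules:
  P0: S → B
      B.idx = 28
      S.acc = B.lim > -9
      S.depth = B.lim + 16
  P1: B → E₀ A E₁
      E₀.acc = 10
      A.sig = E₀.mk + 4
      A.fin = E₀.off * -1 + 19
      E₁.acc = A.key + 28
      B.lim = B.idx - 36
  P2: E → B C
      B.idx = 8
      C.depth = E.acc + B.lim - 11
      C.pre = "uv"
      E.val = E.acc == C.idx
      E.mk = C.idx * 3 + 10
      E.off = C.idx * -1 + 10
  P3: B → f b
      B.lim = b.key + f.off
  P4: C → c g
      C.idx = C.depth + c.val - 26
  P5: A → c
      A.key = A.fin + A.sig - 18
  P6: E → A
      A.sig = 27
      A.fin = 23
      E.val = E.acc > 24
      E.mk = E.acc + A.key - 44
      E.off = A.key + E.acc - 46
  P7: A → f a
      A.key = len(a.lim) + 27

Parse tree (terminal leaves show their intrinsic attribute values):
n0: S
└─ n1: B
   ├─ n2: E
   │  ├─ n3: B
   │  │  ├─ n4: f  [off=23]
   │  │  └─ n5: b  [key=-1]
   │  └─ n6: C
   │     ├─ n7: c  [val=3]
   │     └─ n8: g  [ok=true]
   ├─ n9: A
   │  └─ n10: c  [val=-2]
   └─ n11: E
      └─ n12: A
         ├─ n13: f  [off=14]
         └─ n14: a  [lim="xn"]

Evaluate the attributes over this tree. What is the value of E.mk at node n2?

4

1. n1.idx = 28  [28]
2. n2.acc = 10  [10]
3. n3.idx = 8  [8]
4. n4.off = 23  [terminal]
5. n5.key = -1  [terminal]
6. n3.lim = 22  [b.key + f.off]
7. n6.depth = 21  [E.acc + B.lim - 11]
8. n6.pre = "uv"  ["uv"]
9. n7.val = 3  [terminal]
10. n8.ok = true  [terminal]
11. n6.idx = -2  [C.depth + c.val - 26]
12. n2.val = false  [E.acc == C.idx]
13. n2.mk = 4  [C.idx * 3 + 10]
14. n2.off = 12  [C.idx * -1 + 10]
15. n9.sig = 8  [E₀.mk + 4]
16. n9.fin = 7  [E₀.off * -1 + 19]
17. n10.val = -2  [terminal]
18. n9.key = -3  [A.fin + A.sig - 18]
19. n11.acc = 25  [A.key + 28]
20. n12.sig = 27  [27]
21. n12.fin = 23  [23]
22. n13.off = 14  [terminal]
23. n14.lim = "xn"  [terminal]
24. n12.key = 29  [len(a.lim) + 27]
25. n11.val = true  [E.acc > 24]
26. n11.mk = 10  [E.acc + A.key - 44]
27. n11.off = 8  [A.key + E.acc - 46]
28. n1.lim = -8  [B.idx - 36]
29. n0.acc = true  [B.lim > -9]
30. n0.depth = 8  [B.lim + 16]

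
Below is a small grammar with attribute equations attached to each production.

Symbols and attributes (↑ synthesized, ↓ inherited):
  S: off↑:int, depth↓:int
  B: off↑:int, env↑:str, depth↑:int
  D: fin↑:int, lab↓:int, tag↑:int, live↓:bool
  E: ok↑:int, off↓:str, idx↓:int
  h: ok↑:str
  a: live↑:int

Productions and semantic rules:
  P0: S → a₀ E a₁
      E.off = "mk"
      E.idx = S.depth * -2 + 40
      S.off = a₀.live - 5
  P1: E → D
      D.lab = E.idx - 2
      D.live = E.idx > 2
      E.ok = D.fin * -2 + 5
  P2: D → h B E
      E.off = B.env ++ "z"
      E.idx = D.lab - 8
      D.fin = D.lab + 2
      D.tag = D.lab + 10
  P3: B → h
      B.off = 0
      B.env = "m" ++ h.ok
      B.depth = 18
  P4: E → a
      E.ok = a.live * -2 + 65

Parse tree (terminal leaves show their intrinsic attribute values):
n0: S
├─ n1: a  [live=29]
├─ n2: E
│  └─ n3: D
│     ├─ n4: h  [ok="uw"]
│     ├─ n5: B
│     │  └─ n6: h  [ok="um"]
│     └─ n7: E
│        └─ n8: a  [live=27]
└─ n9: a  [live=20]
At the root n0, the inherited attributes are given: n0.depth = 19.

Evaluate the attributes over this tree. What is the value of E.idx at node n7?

-8

1. n0.depth = 19  [given at root]
2. n1.live = 29  [terminal]
3. n2.off = "mk"  ["mk"]
4. n2.idx = 2  [S.depth * -2 + 40]
5. n3.lab = 0  [E.idx - 2]
6. n3.live = false  [E.idx > 2]
7. n4.ok = "uw"  [terminal]
8. n6.ok = "um"  [terminal]
9. n5.off = 0  [0]
10. n5.env = "mum"  ["m" ++ h.ok]
11. n5.depth = 18  [18]
12. n7.off = "mumz"  [B.env ++ "z"]
13. n7.idx = -8  [D.lab - 8]
14. n8.live = 27  [terminal]
15. n7.ok = 11  [a.live * -2 + 65]
16. n3.fin = 2  [D.lab + 2]
17. n3.tag = 10  [D.lab + 10]
18. n2.ok = 1  [D.fin * -2 + 5]
19. n9.live = 20  [terminal]
20. n0.off = 24  [a₀.live - 5]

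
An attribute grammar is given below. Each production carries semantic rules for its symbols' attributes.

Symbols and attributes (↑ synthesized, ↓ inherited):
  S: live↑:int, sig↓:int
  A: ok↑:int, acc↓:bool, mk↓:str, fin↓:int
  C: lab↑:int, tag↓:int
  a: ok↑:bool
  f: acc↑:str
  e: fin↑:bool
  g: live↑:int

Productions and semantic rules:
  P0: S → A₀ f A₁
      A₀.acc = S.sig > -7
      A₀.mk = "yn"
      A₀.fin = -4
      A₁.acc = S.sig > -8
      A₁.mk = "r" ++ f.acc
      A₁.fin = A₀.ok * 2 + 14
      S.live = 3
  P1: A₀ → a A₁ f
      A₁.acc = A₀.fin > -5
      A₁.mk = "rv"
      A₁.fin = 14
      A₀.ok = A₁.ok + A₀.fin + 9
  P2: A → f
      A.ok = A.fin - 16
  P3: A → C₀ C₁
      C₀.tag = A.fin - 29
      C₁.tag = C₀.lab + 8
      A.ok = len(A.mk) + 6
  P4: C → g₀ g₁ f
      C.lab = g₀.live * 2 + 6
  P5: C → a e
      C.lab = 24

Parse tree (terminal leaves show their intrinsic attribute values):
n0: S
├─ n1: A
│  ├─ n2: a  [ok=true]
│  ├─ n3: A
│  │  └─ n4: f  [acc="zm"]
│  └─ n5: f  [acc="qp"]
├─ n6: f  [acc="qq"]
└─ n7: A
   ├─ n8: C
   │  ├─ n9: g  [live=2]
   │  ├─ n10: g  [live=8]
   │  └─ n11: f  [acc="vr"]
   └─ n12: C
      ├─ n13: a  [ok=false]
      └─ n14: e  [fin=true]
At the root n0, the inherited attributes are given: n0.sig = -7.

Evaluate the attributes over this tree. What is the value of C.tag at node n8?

-9

1. n0.sig = -7  [given at root]
2. n1.acc = false  [S.sig > -7]
3. n1.mk = "yn"  ["yn"]
4. n1.fin = -4  [-4]
5. n2.ok = true  [terminal]
6. n3.acc = true  [A₀.fin > -5]
7. n3.mk = "rv"  ["rv"]
8. n3.fin = 14  [14]
9. n4.acc = "zm"  [terminal]
10. n3.ok = -2  [A.fin - 16]
11. n5.acc = "qp"  [terminal]
12. n1.ok = 3  [A₁.ok + A₀.fin + 9]
13. n6.acc = "qq"  [terminal]
14. n7.acc = true  [S.sig > -8]
15. n7.mk = "rqq"  ["r" ++ f.acc]
16. n7.fin = 20  [A₀.ok * 2 + 14]
17. n8.tag = -9  [A.fin - 29]
18. n9.live = 2  [terminal]
19. n10.live = 8  [terminal]
20. n11.acc = "vr"  [terminal]
21. n8.lab = 10  [g₀.live * 2 + 6]
22. n12.tag = 18  [C₀.lab + 8]
23. n13.ok = false  [terminal]
24. n14.fin = true  [terminal]
25. n12.lab = 24  [24]
26. n7.ok = 9  [len(A.mk) + 6]
27. n0.live = 3  [3]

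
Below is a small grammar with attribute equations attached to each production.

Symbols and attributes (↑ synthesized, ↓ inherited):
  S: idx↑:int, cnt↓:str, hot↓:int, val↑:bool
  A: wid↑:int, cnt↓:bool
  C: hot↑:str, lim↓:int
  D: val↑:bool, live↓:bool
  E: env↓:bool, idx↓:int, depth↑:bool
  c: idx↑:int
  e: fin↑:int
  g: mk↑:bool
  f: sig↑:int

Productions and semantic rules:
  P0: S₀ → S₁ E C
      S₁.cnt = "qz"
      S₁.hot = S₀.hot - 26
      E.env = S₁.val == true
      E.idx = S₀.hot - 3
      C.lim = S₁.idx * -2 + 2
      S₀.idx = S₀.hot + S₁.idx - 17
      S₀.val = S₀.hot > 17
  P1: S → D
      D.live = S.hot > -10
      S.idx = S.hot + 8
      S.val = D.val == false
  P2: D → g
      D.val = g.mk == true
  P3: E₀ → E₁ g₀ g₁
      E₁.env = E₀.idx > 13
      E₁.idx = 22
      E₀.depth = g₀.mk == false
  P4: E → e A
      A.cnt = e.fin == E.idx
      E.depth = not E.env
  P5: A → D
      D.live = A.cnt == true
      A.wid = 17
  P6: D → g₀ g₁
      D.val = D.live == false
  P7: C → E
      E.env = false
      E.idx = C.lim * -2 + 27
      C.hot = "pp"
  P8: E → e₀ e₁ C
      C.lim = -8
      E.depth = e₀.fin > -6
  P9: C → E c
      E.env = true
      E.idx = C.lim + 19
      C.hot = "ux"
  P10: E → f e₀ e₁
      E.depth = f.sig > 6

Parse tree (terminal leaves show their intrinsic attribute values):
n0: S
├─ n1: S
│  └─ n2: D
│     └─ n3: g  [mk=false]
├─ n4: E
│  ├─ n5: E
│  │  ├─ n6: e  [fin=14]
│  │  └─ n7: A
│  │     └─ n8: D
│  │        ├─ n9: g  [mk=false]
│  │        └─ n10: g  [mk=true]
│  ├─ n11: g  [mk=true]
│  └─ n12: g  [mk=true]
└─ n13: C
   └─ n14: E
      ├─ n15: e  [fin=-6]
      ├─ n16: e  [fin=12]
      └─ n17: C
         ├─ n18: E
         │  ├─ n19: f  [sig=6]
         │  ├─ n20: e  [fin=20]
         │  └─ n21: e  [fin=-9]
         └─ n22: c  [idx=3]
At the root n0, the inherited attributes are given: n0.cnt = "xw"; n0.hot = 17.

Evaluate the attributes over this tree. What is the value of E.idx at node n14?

19

1. n0.cnt = "xw"  [given at root]
2. n0.hot = 17  [given at root]
3. n1.cnt = "qz"  ["qz"]
4. n1.hot = -9  [S₀.hot - 26]
5. n2.live = true  [S.hot > -10]
6. n3.mk = false  [terminal]
7. n2.val = false  [g.mk == true]
8. n1.idx = -1  [S.hot + 8]
9. n1.val = true  [D.val == false]
10. n4.env = true  [S₁.val == true]
11. n4.idx = 14  [S₀.hot - 3]
12. n5.env = true  [E₀.idx > 13]
13. n5.idx = 22  [22]
14. n6.fin = 14  [terminal]
15. n7.cnt = false  [e.fin == E.idx]
16. n8.live = false  [A.cnt == true]
17. n9.mk = false  [terminal]
18. n10.mk = true  [terminal]
19. n8.val = true  [D.live == false]
20. n7.wid = 17  [17]
21. n5.depth = false  [not E.env]
22. n11.mk = true  [terminal]
23. n12.mk = true  [terminal]
24. n4.depth = false  [g₀.mk == false]
25. n13.lim = 4  [S₁.idx * -2 + 2]
26. n14.env = false  [false]
27. n14.idx = 19  [C.lim * -2 + 27]
28. n15.fin = -6  [terminal]
29. n16.fin = 12  [terminal]
30. n17.lim = -8  [-8]
31. n18.env = true  [true]
32. n18.idx = 11  [C.lim + 19]
33. n19.sig = 6  [terminal]
34. n20.fin = 20  [terminal]
35. n21.fin = -9  [terminal]
36. n18.depth = false  [f.sig > 6]
37. n22.idx = 3  [terminal]
38. n17.hot = "ux"  ["ux"]
39. n14.depth = false  [e₀.fin > -6]
40. n13.hot = "pp"  ["pp"]
41. n0.idx = -1  [S₀.hot + S₁.idx - 17]
42. n0.val = false  [S₀.hot > 17]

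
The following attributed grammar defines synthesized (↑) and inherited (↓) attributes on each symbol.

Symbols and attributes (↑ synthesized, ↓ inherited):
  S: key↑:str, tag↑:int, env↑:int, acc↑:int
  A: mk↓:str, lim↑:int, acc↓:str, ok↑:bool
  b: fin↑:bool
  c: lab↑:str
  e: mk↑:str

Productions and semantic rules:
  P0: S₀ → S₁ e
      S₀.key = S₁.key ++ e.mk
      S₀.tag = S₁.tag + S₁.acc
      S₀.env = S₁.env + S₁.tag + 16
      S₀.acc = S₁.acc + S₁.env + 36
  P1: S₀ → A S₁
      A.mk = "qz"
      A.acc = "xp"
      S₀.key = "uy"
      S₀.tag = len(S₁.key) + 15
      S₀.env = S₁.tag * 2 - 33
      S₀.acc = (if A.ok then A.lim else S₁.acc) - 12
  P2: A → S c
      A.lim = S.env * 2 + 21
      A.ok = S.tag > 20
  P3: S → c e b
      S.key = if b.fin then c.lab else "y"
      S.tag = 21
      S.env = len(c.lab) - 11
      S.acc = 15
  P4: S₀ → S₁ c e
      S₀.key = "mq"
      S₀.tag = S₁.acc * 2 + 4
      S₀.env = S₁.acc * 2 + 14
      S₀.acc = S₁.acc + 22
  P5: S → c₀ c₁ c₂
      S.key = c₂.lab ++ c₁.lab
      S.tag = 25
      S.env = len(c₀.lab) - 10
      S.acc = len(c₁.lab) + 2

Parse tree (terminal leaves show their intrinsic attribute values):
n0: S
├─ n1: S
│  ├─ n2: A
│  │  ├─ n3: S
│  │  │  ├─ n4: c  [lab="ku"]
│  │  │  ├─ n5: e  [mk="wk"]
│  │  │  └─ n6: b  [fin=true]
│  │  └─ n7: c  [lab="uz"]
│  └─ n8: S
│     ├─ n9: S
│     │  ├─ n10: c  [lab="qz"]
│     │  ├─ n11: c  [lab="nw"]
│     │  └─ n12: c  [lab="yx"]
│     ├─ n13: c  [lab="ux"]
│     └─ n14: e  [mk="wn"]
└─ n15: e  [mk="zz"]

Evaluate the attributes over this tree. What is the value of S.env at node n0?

1. n2.mk = "qz"  ["qz"]
2. n2.acc = "xp"  ["xp"]
3. n4.lab = "ku"  [terminal]
4. n5.mk = "wk"  [terminal]
5. n6.fin = true  [terminal]
6. n3.key = "ku"  [if b.fin then c.lab else "y"]
7. n3.tag = 21  [21]
8. n3.env = -9  [len(c.lab) - 11]
9. n3.acc = 15  [15]
10. n7.lab = "uz"  [terminal]
11. n2.lim = 3  [S.env * 2 + 21]
12. n2.ok = true  [S.tag > 20]
13. n10.lab = "qz"  [terminal]
14. n11.lab = "nw"  [terminal]
15. n12.lab = "yx"  [terminal]
16. n9.key = "yxnw"  [c₂.lab ++ c₁.lab]
17. n9.tag = 25  [25]
18. n9.env = -8  [len(c₀.lab) - 10]
19. n9.acc = 4  [len(c₁.lab) + 2]
20. n13.lab = "ux"  [terminal]
21. n14.mk = "wn"  [terminal]
22. n8.key = "mq"  ["mq"]
23. n8.tag = 12  [S₁.acc * 2 + 4]
24. n8.env = 22  [S₁.acc * 2 + 14]
25. n8.acc = 26  [S₁.acc + 22]
26. n1.key = "uy"  ["uy"]
27. n1.tag = 17  [len(S₁.key) + 15]
28. n1.env = -9  [S₁.tag * 2 - 33]
29. n1.acc = -9  [(if A.ok then A.lim else S₁.acc) - 12]
30. n15.mk = "zz"  [terminal]
31. n0.key = "uyzz"  [S₁.key ++ e.mk]
32. n0.tag = 8  [S₁.tag + S₁.acc]
33. n0.env = 24  [S₁.env + S₁.tag + 16]
34. n0.acc = 18  [S₁.acc + S₁.env + 36]

24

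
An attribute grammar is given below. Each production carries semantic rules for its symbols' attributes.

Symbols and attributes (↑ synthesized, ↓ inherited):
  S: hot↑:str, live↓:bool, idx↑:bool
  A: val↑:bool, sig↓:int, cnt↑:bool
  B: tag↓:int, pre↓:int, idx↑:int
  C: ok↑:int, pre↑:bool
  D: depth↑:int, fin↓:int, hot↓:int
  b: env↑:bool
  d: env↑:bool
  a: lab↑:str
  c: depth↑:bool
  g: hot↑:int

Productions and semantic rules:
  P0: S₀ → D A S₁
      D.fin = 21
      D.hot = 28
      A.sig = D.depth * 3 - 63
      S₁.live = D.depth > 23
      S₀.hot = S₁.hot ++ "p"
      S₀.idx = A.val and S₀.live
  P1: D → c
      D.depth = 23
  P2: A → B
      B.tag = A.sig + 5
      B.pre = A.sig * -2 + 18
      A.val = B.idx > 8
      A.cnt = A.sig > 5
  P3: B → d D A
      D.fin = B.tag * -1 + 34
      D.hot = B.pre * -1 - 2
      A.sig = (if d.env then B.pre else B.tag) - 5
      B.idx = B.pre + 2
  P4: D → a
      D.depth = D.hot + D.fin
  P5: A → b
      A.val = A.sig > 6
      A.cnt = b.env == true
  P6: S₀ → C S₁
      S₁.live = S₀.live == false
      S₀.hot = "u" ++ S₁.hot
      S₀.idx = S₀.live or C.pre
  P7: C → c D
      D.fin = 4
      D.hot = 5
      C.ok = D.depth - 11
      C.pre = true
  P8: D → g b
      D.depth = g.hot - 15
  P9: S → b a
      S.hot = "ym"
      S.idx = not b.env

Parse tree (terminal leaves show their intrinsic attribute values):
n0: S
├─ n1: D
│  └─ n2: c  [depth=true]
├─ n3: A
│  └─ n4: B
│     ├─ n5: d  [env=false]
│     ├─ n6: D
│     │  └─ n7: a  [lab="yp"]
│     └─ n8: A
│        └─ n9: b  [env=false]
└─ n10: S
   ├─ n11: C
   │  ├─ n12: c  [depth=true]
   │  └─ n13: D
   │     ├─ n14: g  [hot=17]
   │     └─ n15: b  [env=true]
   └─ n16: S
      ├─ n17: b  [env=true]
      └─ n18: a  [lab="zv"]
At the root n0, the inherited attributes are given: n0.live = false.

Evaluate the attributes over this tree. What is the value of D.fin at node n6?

1. n0.live = false  [given at root]
2. n1.fin = 21  [21]
3. n1.hot = 28  [28]
4. n2.depth = true  [terminal]
5. n1.depth = 23  [23]
6. n3.sig = 6  [D.depth * 3 - 63]
7. n4.tag = 11  [A.sig + 5]
8. n4.pre = 6  [A.sig * -2 + 18]
9. n5.env = false  [terminal]
10. n6.fin = 23  [B.tag * -1 + 34]
11. n6.hot = -8  [B.pre * -1 - 2]
12. n7.lab = "yp"  [terminal]
13. n6.depth = 15  [D.hot + D.fin]
14. n8.sig = 6  [(if d.env then B.pre else B.tag) - 5]
15. n9.env = false  [terminal]
16. n8.val = false  [A.sig > 6]
17. n8.cnt = false  [b.env == true]
18. n4.idx = 8  [B.pre + 2]
19. n3.val = false  [B.idx > 8]
20. n3.cnt = true  [A.sig > 5]
21. n10.live = false  [D.depth > 23]
22. n12.depth = true  [terminal]
23. n13.fin = 4  [4]
24. n13.hot = 5  [5]
25. n14.hot = 17  [terminal]
26. n15.env = true  [terminal]
27. n13.depth = 2  [g.hot - 15]
28. n11.ok = -9  [D.depth - 11]
29. n11.pre = true  [true]
30. n16.live = true  [S₀.live == false]
31. n17.env = true  [terminal]
32. n18.lab = "zv"  [terminal]
33. n16.hot = "ym"  ["ym"]
34. n16.idx = false  [not b.env]
35. n10.hot = "uym"  ["u" ++ S₁.hot]
36. n10.idx = true  [S₀.live or C.pre]
37. n0.hot = "uymp"  [S₁.hot ++ "p"]
38. n0.idx = false  [A.val and S₀.live]

23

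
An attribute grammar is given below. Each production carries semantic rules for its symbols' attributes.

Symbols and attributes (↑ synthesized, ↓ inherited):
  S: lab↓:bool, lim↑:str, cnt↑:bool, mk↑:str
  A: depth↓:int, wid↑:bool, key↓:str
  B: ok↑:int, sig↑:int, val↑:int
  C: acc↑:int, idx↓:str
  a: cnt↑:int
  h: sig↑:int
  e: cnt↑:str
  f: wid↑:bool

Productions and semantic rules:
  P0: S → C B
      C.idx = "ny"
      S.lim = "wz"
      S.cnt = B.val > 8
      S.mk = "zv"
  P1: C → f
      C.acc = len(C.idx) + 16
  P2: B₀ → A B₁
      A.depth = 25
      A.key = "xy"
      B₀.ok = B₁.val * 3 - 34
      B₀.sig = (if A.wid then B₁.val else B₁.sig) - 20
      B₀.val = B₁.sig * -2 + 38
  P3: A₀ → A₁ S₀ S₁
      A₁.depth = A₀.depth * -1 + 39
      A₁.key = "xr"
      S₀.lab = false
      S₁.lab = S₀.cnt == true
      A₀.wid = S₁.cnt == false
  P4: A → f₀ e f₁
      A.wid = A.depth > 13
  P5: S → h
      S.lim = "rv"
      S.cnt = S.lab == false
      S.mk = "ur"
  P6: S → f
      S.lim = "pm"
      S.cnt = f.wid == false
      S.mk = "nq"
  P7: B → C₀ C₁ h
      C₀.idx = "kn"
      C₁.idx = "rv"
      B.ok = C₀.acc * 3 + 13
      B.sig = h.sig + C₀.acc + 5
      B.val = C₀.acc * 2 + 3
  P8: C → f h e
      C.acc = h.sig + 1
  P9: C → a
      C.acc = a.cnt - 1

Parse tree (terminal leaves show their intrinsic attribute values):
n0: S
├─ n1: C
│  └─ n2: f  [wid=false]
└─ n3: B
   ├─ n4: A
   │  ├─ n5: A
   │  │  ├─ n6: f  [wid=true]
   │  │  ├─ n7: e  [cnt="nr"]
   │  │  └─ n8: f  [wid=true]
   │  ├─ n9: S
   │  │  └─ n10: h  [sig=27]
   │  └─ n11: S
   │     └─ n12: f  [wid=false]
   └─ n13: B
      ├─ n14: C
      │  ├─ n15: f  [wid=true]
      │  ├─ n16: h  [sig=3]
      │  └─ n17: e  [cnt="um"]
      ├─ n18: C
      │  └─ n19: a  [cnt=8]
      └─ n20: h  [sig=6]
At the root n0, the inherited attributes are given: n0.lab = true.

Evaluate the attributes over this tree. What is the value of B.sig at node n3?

1. n0.lab = true  [given at root]
2. n1.idx = "ny"  ["ny"]
3. n2.wid = false  [terminal]
4. n1.acc = 18  [len(C.idx) + 16]
5. n4.depth = 25  [25]
6. n4.key = "xy"  ["xy"]
7. n5.depth = 14  [A₀.depth * -1 + 39]
8. n5.key = "xr"  ["xr"]
9. n6.wid = true  [terminal]
10. n7.cnt = "nr"  [terminal]
11. n8.wid = true  [terminal]
12. n5.wid = true  [A.depth > 13]
13. n9.lab = false  [false]
14. n10.sig = 27  [terminal]
15. n9.lim = "rv"  ["rv"]
16. n9.cnt = true  [S.lab == false]
17. n9.mk = "ur"  ["ur"]
18. n11.lab = true  [S₀.cnt == true]
19. n12.wid = false  [terminal]
20. n11.lim = "pm"  ["pm"]
21. n11.cnt = true  [f.wid == false]
22. n11.mk = "nq"  ["nq"]
23. n4.wid = false  [S₁.cnt == false]
24. n14.idx = "kn"  ["kn"]
25. n15.wid = true  [terminal]
26. n16.sig = 3  [terminal]
27. n17.cnt = "um"  [terminal]
28. n14.acc = 4  [h.sig + 1]
29. n18.idx = "rv"  ["rv"]
30. n19.cnt = 8  [terminal]
31. n18.acc = 7  [a.cnt - 1]
32. n20.sig = 6  [terminal]
33. n13.ok = 25  [C₀.acc * 3 + 13]
34. n13.sig = 15  [h.sig + C₀.acc + 5]
35. n13.val = 11  [C₀.acc * 2 + 3]
36. n3.ok = -1  [B₁.val * 3 - 34]
37. n3.sig = -5  [(if A.wid then B₁.val else B₁.sig) - 20]
38. n3.val = 8  [B₁.sig * -2 + 38]
39. n0.lim = "wz"  ["wz"]
40. n0.cnt = false  [B.val > 8]
41. n0.mk = "zv"  ["zv"]

-5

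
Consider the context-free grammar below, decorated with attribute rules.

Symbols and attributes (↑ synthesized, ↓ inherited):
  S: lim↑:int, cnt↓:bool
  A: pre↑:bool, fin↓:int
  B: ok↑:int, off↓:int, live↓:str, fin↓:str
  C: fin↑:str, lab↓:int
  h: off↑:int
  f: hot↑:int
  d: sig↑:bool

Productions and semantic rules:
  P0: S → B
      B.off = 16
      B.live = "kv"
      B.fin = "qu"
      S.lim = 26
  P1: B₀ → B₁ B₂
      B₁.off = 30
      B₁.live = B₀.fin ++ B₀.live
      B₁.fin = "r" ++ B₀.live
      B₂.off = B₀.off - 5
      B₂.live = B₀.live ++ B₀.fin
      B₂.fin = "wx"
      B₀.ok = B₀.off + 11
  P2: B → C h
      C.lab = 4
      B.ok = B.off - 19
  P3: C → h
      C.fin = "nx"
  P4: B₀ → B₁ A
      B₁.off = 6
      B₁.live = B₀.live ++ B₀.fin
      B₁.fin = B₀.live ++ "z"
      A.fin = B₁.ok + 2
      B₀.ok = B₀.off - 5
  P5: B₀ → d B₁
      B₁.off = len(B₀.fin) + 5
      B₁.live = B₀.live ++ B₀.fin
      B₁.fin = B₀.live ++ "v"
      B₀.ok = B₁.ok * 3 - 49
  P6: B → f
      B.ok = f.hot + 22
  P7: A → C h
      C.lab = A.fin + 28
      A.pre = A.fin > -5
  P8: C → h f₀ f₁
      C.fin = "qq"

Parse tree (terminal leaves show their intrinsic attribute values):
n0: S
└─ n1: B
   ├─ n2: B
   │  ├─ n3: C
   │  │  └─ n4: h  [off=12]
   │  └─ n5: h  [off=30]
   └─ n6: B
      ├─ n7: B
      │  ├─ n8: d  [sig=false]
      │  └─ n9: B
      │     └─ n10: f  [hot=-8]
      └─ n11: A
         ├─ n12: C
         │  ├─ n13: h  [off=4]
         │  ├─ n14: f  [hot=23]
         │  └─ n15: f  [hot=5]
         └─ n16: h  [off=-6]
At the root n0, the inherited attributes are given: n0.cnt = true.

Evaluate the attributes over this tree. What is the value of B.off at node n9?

10

1. n0.cnt = true  [given at root]
2. n1.off = 16  [16]
3. n1.live = "kv"  ["kv"]
4. n1.fin = "qu"  ["qu"]
5. n2.off = 30  [30]
6. n2.live = "qukv"  [B₀.fin ++ B₀.live]
7. n2.fin = "rkv"  ["r" ++ B₀.live]
8. n3.lab = 4  [4]
9. n4.off = 12  [terminal]
10. n3.fin = "nx"  ["nx"]
11. n5.off = 30  [terminal]
12. n2.ok = 11  [B.off - 19]
13. n6.off = 11  [B₀.off - 5]
14. n6.live = "kvqu"  [B₀.live ++ B₀.fin]
15. n6.fin = "wx"  ["wx"]
16. n7.off = 6  [6]
17. n7.live = "kvquwx"  [B₀.live ++ B₀.fin]
18. n7.fin = "kvquz"  [B₀.live ++ "z"]
19. n8.sig = false  [terminal]
20. n9.off = 10  [len(B₀.fin) + 5]
21. n9.live = "kvquwxkvquz"  [B₀.live ++ B₀.fin]
22. n9.fin = "kvquwxv"  [B₀.live ++ "v"]
23. n10.hot = -8  [terminal]
24. n9.ok = 14  [f.hot + 22]
25. n7.ok = -7  [B₁.ok * 3 - 49]
26. n11.fin = -5  [B₁.ok + 2]
27. n12.lab = 23  [A.fin + 28]
28. n13.off = 4  [terminal]
29. n14.hot = 23  [terminal]
30. n15.hot = 5  [terminal]
31. n12.fin = "qq"  ["qq"]
32. n16.off = -6  [terminal]
33. n11.pre = false  [A.fin > -5]
34. n6.ok = 6  [B₀.off - 5]
35. n1.ok = 27  [B₀.off + 11]
36. n0.lim = 26  [26]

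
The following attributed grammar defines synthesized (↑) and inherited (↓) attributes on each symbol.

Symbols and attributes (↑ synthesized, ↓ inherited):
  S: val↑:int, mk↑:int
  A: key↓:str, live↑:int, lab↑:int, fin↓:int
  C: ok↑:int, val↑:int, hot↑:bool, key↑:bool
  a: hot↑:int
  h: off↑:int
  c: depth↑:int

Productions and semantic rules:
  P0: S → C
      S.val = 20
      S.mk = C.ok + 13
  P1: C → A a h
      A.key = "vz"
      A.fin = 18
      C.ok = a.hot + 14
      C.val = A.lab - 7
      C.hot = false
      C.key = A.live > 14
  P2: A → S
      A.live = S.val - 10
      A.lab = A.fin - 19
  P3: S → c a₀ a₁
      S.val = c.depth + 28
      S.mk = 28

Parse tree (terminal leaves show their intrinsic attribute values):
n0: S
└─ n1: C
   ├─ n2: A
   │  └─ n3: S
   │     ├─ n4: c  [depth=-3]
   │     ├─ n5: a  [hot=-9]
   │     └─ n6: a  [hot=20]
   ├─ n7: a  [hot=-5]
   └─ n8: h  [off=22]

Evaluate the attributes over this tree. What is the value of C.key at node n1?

1. n2.key = "vz"  ["vz"]
2. n2.fin = 18  [18]
3. n4.depth = -3  [terminal]
4. n5.hot = -9  [terminal]
5. n6.hot = 20  [terminal]
6. n3.val = 25  [c.depth + 28]
7. n3.mk = 28  [28]
8. n2.live = 15  [S.val - 10]
9. n2.lab = -1  [A.fin - 19]
10. n7.hot = -5  [terminal]
11. n8.off = 22  [terminal]
12. n1.ok = 9  [a.hot + 14]
13. n1.val = -8  [A.lab - 7]
14. n1.hot = false  [false]
15. n1.key = true  [A.live > 14]
16. n0.val = 20  [20]
17. n0.mk = 22  [C.ok + 13]

true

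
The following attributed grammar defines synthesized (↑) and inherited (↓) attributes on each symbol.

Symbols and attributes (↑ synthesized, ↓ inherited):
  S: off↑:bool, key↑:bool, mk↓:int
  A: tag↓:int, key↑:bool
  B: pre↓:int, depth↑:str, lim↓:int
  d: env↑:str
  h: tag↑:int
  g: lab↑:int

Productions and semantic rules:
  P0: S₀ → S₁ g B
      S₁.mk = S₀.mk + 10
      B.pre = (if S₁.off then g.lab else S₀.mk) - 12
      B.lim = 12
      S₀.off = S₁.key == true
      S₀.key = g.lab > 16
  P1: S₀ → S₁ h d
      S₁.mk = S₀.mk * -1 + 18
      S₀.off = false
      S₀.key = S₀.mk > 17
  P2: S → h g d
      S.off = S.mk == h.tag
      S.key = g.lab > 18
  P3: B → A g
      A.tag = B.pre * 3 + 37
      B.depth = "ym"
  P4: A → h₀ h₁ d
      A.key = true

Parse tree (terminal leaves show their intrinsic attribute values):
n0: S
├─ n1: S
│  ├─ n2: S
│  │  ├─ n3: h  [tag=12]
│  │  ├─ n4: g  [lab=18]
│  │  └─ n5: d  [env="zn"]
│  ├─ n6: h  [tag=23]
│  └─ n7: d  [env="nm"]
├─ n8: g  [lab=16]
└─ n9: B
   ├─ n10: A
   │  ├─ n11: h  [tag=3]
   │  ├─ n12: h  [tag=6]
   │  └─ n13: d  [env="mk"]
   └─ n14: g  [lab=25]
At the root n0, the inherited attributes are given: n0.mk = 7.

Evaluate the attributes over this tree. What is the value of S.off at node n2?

false

1. n0.mk = 7  [given at root]
2. n1.mk = 17  [S₀.mk + 10]
3. n2.mk = 1  [S₀.mk * -1 + 18]
4. n3.tag = 12  [terminal]
5. n4.lab = 18  [terminal]
6. n5.env = "zn"  [terminal]
7. n2.off = false  [S.mk == h.tag]
8. n2.key = false  [g.lab > 18]
9. n6.tag = 23  [terminal]
10. n7.env = "nm"  [terminal]
11. n1.off = false  [false]
12. n1.key = false  [S₀.mk > 17]
13. n8.lab = 16  [terminal]
14. n9.pre = -5  [(if S₁.off then g.lab else S₀.mk) - 12]
15. n9.lim = 12  [12]
16. n10.tag = 22  [B.pre * 3 + 37]
17. n11.tag = 3  [terminal]
18. n12.tag = 6  [terminal]
19. n13.env = "mk"  [terminal]
20. n10.key = true  [true]
21. n14.lab = 25  [terminal]
22. n9.depth = "ym"  ["ym"]
23. n0.off = false  [S₁.key == true]
24. n0.key = false  [g.lab > 16]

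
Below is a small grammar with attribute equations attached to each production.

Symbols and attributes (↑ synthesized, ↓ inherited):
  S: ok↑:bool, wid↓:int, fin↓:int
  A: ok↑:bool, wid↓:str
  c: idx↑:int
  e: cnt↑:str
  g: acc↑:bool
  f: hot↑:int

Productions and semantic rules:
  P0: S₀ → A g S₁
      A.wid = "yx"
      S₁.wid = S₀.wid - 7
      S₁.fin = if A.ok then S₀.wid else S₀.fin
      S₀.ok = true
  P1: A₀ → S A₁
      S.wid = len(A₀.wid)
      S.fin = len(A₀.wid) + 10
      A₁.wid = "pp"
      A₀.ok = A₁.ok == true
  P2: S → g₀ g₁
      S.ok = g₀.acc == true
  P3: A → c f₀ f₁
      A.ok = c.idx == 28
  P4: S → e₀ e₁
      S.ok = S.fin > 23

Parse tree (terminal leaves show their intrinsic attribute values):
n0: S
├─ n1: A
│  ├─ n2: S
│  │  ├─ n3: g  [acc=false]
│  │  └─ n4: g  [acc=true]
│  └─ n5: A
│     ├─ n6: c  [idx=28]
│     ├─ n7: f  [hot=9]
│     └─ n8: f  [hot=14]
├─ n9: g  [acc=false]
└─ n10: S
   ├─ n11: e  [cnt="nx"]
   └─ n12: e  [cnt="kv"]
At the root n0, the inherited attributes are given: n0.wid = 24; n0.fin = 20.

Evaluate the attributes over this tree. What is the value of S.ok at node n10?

true

1. n0.wid = 24  [given at root]
2. n0.fin = 20  [given at root]
3. n1.wid = "yx"  ["yx"]
4. n2.wid = 2  [len(A₀.wid)]
5. n2.fin = 12  [len(A₀.wid) + 10]
6. n3.acc = false  [terminal]
7. n4.acc = true  [terminal]
8. n2.ok = false  [g₀.acc == true]
9. n5.wid = "pp"  ["pp"]
10. n6.idx = 28  [terminal]
11. n7.hot = 9  [terminal]
12. n8.hot = 14  [terminal]
13. n5.ok = true  [c.idx == 28]
14. n1.ok = true  [A₁.ok == true]
15. n9.acc = false  [terminal]
16. n10.wid = 17  [S₀.wid - 7]
17. n10.fin = 24  [if A.ok then S₀.wid else S₀.fin]
18. n11.cnt = "nx"  [terminal]
19. n12.cnt = "kv"  [terminal]
20. n10.ok = true  [S.fin > 23]
21. n0.ok = true  [true]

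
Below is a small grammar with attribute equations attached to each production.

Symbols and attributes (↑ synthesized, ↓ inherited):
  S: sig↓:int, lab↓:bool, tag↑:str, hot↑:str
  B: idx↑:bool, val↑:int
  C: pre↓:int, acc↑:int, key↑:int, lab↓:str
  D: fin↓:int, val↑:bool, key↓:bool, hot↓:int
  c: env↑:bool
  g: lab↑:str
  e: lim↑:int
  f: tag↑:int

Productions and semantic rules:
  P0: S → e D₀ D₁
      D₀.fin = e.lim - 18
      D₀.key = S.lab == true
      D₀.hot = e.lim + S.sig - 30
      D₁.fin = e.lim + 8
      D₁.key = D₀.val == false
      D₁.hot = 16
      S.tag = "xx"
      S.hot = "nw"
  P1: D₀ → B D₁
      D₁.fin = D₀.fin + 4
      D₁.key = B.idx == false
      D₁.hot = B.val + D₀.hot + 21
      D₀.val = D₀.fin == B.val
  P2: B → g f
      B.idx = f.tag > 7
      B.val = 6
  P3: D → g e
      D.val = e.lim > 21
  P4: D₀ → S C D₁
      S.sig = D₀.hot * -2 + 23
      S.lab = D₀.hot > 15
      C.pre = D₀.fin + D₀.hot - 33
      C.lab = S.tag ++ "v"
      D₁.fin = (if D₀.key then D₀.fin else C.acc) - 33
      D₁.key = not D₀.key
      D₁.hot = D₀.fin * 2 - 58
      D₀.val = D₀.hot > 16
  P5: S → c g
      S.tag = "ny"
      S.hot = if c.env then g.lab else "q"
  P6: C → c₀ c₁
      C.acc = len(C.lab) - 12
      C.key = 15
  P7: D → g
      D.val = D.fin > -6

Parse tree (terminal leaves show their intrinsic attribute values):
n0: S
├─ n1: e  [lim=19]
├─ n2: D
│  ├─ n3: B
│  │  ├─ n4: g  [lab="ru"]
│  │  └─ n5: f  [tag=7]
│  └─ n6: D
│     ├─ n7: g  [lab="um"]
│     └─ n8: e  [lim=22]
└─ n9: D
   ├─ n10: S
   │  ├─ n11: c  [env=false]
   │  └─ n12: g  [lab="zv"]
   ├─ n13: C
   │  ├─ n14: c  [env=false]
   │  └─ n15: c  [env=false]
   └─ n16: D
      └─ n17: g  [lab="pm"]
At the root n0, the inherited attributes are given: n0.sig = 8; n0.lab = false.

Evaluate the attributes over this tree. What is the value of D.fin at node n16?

-6

1. n0.sig = 8  [given at root]
2. n0.lab = false  [given at root]
3. n1.lim = 19  [terminal]
4. n2.fin = 1  [e.lim - 18]
5. n2.key = false  [S.lab == true]
6. n2.hot = -3  [e.lim + S.sig - 30]
7. n4.lab = "ru"  [terminal]
8. n5.tag = 7  [terminal]
9. n3.idx = false  [f.tag > 7]
10. n3.val = 6  [6]
11. n6.fin = 5  [D₀.fin + 4]
12. n6.key = true  [B.idx == false]
13. n6.hot = 24  [B.val + D₀.hot + 21]
14. n7.lab = "um"  [terminal]
15. n8.lim = 22  [terminal]
16. n6.val = true  [e.lim > 21]
17. n2.val = false  [D₀.fin == B.val]
18. n9.fin = 27  [e.lim + 8]
19. n9.key = true  [D₀.val == false]
20. n9.hot = 16  [16]
21. n10.sig = -9  [D₀.hot * -2 + 23]
22. n10.lab = true  [D₀.hot > 15]
23. n11.env = false  [terminal]
24. n12.lab = "zv"  [terminal]
25. n10.tag = "ny"  ["ny"]
26. n10.hot = "q"  [if c.env then g.lab else "q"]
27. n13.pre = 10  [D₀.fin + D₀.hot - 33]
28. n13.lab = "nyv"  [S.tag ++ "v"]
29. n14.env = false  [terminal]
30. n15.env = false  [terminal]
31. n13.acc = -9  [len(C.lab) - 12]
32. n13.key = 15  [15]
33. n16.fin = -6  [(if D₀.key then D₀.fin else C.acc) - 33]
34. n16.key = false  [not D₀.key]
35. n16.hot = -4  [D₀.fin * 2 - 58]
36. n17.lab = "pm"  [terminal]
37. n16.val = false  [D.fin > -6]
38. n9.val = false  [D₀.hot > 16]
39. n0.tag = "xx"  ["xx"]
40. n0.hot = "nw"  ["nw"]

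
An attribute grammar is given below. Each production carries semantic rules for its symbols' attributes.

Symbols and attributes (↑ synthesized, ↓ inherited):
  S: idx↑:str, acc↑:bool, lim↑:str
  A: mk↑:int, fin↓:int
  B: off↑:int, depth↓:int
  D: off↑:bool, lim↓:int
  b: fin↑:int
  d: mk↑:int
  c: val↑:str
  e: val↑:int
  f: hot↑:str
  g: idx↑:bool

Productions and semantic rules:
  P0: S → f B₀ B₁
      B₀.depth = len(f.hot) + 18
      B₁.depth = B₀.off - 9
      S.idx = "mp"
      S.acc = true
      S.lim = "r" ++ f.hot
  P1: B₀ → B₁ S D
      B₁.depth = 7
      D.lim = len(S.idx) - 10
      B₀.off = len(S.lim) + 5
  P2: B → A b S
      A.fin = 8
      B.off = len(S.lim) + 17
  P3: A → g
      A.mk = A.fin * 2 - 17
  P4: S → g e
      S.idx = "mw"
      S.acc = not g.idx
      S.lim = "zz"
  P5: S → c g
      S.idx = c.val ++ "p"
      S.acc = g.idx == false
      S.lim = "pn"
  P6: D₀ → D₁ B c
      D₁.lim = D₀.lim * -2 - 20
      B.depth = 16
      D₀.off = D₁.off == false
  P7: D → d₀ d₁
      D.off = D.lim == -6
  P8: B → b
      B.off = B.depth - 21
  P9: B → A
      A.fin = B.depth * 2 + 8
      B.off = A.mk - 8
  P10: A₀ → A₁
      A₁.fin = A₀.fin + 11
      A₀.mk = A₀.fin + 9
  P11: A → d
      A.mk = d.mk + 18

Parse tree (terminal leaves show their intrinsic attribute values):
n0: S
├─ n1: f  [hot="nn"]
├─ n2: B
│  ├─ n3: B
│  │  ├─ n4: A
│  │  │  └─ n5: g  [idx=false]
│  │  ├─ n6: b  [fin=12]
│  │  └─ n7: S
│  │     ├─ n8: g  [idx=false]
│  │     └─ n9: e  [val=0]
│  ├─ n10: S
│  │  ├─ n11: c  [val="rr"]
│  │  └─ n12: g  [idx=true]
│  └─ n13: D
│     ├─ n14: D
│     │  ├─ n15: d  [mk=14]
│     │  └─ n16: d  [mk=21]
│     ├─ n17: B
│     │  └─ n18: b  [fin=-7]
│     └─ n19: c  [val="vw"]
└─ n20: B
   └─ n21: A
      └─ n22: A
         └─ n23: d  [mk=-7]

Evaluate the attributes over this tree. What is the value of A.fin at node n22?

1. n1.hot = "nn"  [terminal]
2. n2.depth = 20  [len(f.hot) + 18]
3. n3.depth = 7  [7]
4. n4.fin = 8  [8]
5. n5.idx = false  [terminal]
6. n4.mk = -1  [A.fin * 2 - 17]
7. n6.fin = 12  [terminal]
8. n8.idx = false  [terminal]
9. n9.val = 0  [terminal]
10. n7.idx = "mw"  ["mw"]
11. n7.acc = true  [not g.idx]
12. n7.lim = "zz"  ["zz"]
13. n3.off = 19  [len(S.lim) + 17]
14. n11.val = "rr"  [terminal]
15. n12.idx = true  [terminal]
16. n10.idx = "rrp"  [c.val ++ "p"]
17. n10.acc = false  [g.idx == false]
18. n10.lim = "pn"  ["pn"]
19. n13.lim = -7  [len(S.idx) - 10]
20. n14.lim = -6  [D₀.lim * -2 - 20]
21. n15.mk = 14  [terminal]
22. n16.mk = 21  [terminal]
23. n14.off = true  [D.lim == -6]
24. n17.depth = 16  [16]
25. n18.fin = -7  [terminal]
26. n17.off = -5  [B.depth - 21]
27. n19.val = "vw"  [terminal]
28. n13.off = false  [D₁.off == false]
29. n2.off = 7  [len(S.lim) + 5]
30. n20.depth = -2  [B₀.off - 9]
31. n21.fin = 4  [B.depth * 2 + 8]
32. n22.fin = 15  [A₀.fin + 11]
33. n23.mk = -7  [terminal]
34. n22.mk = 11  [d.mk + 18]
35. n21.mk = 13  [A₀.fin + 9]
36. n20.off = 5  [A.mk - 8]
37. n0.idx = "mp"  ["mp"]
38. n0.acc = true  [true]
39. n0.lim = "rnn"  ["r" ++ f.hot]

15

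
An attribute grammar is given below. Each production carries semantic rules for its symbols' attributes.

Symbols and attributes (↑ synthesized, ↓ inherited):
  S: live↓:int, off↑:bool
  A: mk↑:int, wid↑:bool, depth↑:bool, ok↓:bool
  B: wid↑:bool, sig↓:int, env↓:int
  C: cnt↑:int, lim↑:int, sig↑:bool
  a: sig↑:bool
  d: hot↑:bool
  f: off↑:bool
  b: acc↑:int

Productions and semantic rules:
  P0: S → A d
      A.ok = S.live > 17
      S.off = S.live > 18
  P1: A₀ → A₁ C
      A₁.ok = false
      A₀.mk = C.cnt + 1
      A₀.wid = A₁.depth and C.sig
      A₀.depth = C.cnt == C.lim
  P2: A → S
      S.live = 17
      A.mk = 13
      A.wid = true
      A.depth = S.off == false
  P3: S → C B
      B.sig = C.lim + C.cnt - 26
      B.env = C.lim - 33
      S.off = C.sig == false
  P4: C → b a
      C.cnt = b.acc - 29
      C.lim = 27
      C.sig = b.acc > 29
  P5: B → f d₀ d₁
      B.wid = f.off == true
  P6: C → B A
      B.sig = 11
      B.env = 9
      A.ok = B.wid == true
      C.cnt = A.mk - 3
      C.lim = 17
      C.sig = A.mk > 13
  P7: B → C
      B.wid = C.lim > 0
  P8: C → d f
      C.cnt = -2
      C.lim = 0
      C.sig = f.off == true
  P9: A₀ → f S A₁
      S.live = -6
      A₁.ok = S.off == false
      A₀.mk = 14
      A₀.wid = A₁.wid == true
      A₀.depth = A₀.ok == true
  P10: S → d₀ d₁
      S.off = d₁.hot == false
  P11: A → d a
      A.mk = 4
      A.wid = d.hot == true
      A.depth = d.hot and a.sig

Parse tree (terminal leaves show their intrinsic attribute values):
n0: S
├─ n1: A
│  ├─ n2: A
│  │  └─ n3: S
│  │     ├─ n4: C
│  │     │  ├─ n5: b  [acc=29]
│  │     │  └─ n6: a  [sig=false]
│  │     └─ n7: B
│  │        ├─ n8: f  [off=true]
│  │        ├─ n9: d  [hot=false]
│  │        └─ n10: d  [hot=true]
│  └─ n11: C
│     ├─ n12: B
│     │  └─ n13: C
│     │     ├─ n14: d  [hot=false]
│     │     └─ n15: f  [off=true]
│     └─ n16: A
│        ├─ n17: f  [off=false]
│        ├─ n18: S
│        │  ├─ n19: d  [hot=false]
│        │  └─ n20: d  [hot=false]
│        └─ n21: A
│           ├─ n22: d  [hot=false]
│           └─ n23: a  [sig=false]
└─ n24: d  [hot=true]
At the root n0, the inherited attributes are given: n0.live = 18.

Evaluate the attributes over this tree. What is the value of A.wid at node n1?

1. n0.live = 18  [given at root]
2. n1.ok = true  [S.live > 17]
3. n2.ok = false  [false]
4. n3.live = 17  [17]
5. n5.acc = 29  [terminal]
6. n6.sig = false  [terminal]
7. n4.cnt = 0  [b.acc - 29]
8. n4.lim = 27  [27]
9. n4.sig = false  [b.acc > 29]
10. n7.sig = 1  [C.lim + C.cnt - 26]
11. n7.env = -6  [C.lim - 33]
12. n8.off = true  [terminal]
13. n9.hot = false  [terminal]
14. n10.hot = true  [terminal]
15. n7.wid = true  [f.off == true]
16. n3.off = true  [C.sig == false]
17. n2.mk = 13  [13]
18. n2.wid = true  [true]
19. n2.depth = false  [S.off == false]
20. n12.sig = 11  [11]
21. n12.env = 9  [9]
22. n14.hot = false  [terminal]
23. n15.off = true  [terminal]
24. n13.cnt = -2  [-2]
25. n13.lim = 0  [0]
26. n13.sig = true  [f.off == true]
27. n12.wid = false  [C.lim > 0]
28. n16.ok = false  [B.wid == true]
29. n17.off = false  [terminal]
30. n18.live = -6  [-6]
31. n19.hot = false  [terminal]
32. n20.hot = false  [terminal]
33. n18.off = true  [d₁.hot == false]
34. n21.ok = false  [S.off == false]
35. n22.hot = false  [terminal]
36. n23.sig = false  [terminal]
37. n21.mk = 4  [4]
38. n21.wid = false  [d.hot == true]
39. n21.depth = false  [d.hot and a.sig]
40. n16.mk = 14  [14]
41. n16.wid = false  [A₁.wid == true]
42. n16.depth = false  [A₀.ok == true]
43. n11.cnt = 11  [A.mk - 3]
44. n11.lim = 17  [17]
45. n11.sig = true  [A.mk > 13]
46. n1.mk = 12  [C.cnt + 1]
47. n1.wid = false  [A₁.depth and C.sig]
48. n1.depth = false  [C.cnt == C.lim]
49. n24.hot = true  [terminal]
50. n0.off = false  [S.live > 18]

false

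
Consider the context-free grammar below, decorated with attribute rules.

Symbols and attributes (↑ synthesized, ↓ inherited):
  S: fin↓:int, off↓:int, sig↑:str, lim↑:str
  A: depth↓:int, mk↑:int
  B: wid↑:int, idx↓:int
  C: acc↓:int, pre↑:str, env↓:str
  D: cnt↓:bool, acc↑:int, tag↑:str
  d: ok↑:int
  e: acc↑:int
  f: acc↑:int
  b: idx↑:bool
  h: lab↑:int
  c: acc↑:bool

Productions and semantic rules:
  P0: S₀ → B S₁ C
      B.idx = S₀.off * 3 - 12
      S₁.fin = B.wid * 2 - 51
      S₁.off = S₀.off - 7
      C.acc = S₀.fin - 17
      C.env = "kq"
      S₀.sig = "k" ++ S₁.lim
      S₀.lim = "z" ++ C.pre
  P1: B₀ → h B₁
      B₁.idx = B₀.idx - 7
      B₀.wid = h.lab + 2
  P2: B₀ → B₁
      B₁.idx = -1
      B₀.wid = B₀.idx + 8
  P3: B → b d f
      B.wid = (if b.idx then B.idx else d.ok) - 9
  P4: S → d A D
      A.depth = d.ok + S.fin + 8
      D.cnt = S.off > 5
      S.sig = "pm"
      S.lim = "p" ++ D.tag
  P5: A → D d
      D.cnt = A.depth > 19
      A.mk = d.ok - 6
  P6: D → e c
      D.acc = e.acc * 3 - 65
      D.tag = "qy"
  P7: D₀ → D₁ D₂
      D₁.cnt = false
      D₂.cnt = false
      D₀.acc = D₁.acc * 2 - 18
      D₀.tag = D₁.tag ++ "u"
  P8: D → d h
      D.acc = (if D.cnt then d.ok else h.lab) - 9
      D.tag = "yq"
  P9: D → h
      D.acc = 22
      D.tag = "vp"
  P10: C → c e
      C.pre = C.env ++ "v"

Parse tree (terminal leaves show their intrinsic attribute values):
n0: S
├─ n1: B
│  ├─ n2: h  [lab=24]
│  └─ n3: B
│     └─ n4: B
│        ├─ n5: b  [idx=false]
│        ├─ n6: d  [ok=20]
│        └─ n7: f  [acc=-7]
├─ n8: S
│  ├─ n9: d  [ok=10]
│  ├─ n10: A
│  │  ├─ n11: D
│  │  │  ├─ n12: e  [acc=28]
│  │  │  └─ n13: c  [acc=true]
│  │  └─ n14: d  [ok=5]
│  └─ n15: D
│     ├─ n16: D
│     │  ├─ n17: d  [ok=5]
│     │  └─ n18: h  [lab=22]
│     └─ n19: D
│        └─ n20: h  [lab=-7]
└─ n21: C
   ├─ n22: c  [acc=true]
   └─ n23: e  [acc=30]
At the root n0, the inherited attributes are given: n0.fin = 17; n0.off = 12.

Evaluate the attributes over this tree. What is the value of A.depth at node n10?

1. n0.fin = 17  [given at root]
2. n0.off = 12  [given at root]
3. n1.idx = 24  [S₀.off * 3 - 12]
4. n2.lab = 24  [terminal]
5. n3.idx = 17  [B₀.idx - 7]
6. n4.idx = -1  [-1]
7. n5.idx = false  [terminal]
8. n6.ok = 20  [terminal]
9. n7.acc = -7  [terminal]
10. n4.wid = 11  [(if b.idx then B.idx else d.ok) - 9]
11. n3.wid = 25  [B₀.idx + 8]
12. n1.wid = 26  [h.lab + 2]
13. n8.fin = 1  [B.wid * 2 - 51]
14. n8.off = 5  [S₀.off - 7]
15. n9.ok = 10  [terminal]
16. n10.depth = 19  [d.ok + S.fin + 8]
17. n11.cnt = false  [A.depth > 19]
18. n12.acc = 28  [terminal]
19. n13.acc = true  [terminal]
20. n11.acc = 19  [e.acc * 3 - 65]
21. n11.tag = "qy"  ["qy"]
22. n14.ok = 5  [terminal]
23. n10.mk = -1  [d.ok - 6]
24. n15.cnt = false  [S.off > 5]
25. n16.cnt = false  [false]
26. n17.ok = 5  [terminal]
27. n18.lab = 22  [terminal]
28. n16.acc = 13  [(if D.cnt then d.ok else h.lab) - 9]
29. n16.tag = "yq"  ["yq"]
30. n19.cnt = false  [false]
31. n20.lab = -7  [terminal]
32. n19.acc = 22  [22]
33. n19.tag = "vp"  ["vp"]
34. n15.acc = 8  [D₁.acc * 2 - 18]
35. n15.tag = "yqu"  [D₁.tag ++ "u"]
36. n8.sig = "pm"  ["pm"]
37. n8.lim = "pyqu"  ["p" ++ D.tag]
38. n21.acc = 0  [S₀.fin - 17]
39. n21.env = "kq"  ["kq"]
40. n22.acc = true  [terminal]
41. n23.acc = 30  [terminal]
42. n21.pre = "kqv"  [C.env ++ "v"]
43. n0.sig = "kpyqu"  ["k" ++ S₁.lim]
44. n0.lim = "zkqv"  ["z" ++ C.pre]

19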